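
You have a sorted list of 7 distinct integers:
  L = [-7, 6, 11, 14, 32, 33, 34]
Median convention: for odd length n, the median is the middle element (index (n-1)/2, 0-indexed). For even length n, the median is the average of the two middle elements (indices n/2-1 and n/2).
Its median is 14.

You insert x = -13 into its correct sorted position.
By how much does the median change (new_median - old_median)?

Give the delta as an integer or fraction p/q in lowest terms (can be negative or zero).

Answer: -3/2

Derivation:
Old median = 14
After inserting x = -13: new sorted = [-13, -7, 6, 11, 14, 32, 33, 34]
New median = 25/2
Delta = 25/2 - 14 = -3/2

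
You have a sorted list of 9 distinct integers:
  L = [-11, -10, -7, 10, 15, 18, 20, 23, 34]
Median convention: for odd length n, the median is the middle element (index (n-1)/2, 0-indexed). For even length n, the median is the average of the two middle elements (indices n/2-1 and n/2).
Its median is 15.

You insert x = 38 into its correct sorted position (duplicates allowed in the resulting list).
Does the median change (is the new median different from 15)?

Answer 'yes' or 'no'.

Old median = 15
Insert x = 38
New median = 33/2
Changed? yes

Answer: yes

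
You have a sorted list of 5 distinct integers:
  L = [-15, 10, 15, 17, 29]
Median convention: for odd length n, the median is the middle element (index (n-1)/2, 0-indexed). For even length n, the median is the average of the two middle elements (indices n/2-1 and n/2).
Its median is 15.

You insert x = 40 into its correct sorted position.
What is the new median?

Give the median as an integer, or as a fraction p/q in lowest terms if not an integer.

Answer: 16

Derivation:
Old list (sorted, length 5): [-15, 10, 15, 17, 29]
Old median = 15
Insert x = 40
Old length odd (5). Middle was index 2 = 15.
New length even (6). New median = avg of two middle elements.
x = 40: 5 elements are < x, 0 elements are > x.
New sorted list: [-15, 10, 15, 17, 29, 40]
New median = 16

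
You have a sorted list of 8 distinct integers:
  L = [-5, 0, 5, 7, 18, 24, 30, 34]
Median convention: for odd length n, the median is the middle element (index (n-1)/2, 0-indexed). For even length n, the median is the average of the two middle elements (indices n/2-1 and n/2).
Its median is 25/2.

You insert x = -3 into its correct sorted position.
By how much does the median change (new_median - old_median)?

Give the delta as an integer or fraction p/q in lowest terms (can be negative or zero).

Answer: -11/2

Derivation:
Old median = 25/2
After inserting x = -3: new sorted = [-5, -3, 0, 5, 7, 18, 24, 30, 34]
New median = 7
Delta = 7 - 25/2 = -11/2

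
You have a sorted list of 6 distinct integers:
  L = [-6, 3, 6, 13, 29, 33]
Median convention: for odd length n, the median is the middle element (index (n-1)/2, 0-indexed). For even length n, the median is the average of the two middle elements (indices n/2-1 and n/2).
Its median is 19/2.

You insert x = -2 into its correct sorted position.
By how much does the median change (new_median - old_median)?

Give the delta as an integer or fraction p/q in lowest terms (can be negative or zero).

Old median = 19/2
After inserting x = -2: new sorted = [-6, -2, 3, 6, 13, 29, 33]
New median = 6
Delta = 6 - 19/2 = -7/2

Answer: -7/2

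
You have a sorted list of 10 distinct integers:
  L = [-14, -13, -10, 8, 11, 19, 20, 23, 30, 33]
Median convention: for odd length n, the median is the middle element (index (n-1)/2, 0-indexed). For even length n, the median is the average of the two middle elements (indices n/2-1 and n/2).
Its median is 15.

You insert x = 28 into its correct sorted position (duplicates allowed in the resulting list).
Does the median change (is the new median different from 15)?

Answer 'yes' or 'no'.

Answer: yes

Derivation:
Old median = 15
Insert x = 28
New median = 19
Changed? yes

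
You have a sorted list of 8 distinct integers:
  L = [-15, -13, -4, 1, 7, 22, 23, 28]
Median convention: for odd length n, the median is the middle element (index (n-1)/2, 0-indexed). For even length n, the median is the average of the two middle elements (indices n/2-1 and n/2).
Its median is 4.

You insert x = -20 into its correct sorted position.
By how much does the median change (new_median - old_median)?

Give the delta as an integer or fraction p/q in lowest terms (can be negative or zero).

Old median = 4
After inserting x = -20: new sorted = [-20, -15, -13, -4, 1, 7, 22, 23, 28]
New median = 1
Delta = 1 - 4 = -3

Answer: -3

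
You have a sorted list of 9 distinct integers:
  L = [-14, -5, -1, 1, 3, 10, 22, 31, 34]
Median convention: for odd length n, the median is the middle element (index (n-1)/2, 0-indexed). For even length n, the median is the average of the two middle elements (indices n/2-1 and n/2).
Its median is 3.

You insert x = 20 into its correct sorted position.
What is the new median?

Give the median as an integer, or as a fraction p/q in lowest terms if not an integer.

Answer: 13/2

Derivation:
Old list (sorted, length 9): [-14, -5, -1, 1, 3, 10, 22, 31, 34]
Old median = 3
Insert x = 20
Old length odd (9). Middle was index 4 = 3.
New length even (10). New median = avg of two middle elements.
x = 20: 6 elements are < x, 3 elements are > x.
New sorted list: [-14, -5, -1, 1, 3, 10, 20, 22, 31, 34]
New median = 13/2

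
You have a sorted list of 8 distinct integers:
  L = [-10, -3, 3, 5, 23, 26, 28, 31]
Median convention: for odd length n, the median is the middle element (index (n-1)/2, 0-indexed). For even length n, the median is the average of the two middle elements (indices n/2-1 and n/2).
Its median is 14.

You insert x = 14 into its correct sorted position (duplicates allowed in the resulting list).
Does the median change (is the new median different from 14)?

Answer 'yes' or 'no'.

Answer: no

Derivation:
Old median = 14
Insert x = 14
New median = 14
Changed? no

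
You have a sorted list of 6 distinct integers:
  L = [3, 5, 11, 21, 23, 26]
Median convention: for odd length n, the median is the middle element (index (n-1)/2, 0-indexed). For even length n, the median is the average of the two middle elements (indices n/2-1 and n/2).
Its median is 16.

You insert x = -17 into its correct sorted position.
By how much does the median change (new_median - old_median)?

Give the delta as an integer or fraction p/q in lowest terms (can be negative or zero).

Answer: -5

Derivation:
Old median = 16
After inserting x = -17: new sorted = [-17, 3, 5, 11, 21, 23, 26]
New median = 11
Delta = 11 - 16 = -5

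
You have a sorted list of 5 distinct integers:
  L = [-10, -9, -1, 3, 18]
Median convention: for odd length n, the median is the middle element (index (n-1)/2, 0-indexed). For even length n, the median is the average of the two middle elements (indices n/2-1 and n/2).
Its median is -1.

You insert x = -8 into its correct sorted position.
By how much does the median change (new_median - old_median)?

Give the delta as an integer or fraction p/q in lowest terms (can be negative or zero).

Old median = -1
After inserting x = -8: new sorted = [-10, -9, -8, -1, 3, 18]
New median = -9/2
Delta = -9/2 - -1 = -7/2

Answer: -7/2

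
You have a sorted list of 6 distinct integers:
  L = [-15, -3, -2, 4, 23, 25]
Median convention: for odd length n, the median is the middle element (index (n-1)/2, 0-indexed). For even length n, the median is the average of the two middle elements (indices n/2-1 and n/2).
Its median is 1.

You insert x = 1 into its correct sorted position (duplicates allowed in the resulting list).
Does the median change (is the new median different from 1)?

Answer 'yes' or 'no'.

Answer: no

Derivation:
Old median = 1
Insert x = 1
New median = 1
Changed? no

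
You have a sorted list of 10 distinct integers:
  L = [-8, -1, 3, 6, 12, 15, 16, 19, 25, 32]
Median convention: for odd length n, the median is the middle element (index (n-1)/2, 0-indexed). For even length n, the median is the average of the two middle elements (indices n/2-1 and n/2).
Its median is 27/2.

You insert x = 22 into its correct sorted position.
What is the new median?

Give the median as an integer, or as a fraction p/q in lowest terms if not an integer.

Old list (sorted, length 10): [-8, -1, 3, 6, 12, 15, 16, 19, 25, 32]
Old median = 27/2
Insert x = 22
Old length even (10). Middle pair: indices 4,5 = 12,15.
New length odd (11). New median = single middle element.
x = 22: 8 elements are < x, 2 elements are > x.
New sorted list: [-8, -1, 3, 6, 12, 15, 16, 19, 22, 25, 32]
New median = 15

Answer: 15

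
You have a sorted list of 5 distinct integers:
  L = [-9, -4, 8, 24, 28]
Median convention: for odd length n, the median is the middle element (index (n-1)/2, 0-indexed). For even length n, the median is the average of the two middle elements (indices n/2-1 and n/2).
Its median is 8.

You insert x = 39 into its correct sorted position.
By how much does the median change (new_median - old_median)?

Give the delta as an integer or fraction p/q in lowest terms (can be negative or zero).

Answer: 8

Derivation:
Old median = 8
After inserting x = 39: new sorted = [-9, -4, 8, 24, 28, 39]
New median = 16
Delta = 16 - 8 = 8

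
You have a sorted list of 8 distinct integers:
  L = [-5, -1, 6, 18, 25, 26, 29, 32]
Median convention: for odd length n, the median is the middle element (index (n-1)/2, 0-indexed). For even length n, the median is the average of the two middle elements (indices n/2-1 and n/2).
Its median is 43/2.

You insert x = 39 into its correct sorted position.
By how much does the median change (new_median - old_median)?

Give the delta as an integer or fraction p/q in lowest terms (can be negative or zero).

Answer: 7/2

Derivation:
Old median = 43/2
After inserting x = 39: new sorted = [-5, -1, 6, 18, 25, 26, 29, 32, 39]
New median = 25
Delta = 25 - 43/2 = 7/2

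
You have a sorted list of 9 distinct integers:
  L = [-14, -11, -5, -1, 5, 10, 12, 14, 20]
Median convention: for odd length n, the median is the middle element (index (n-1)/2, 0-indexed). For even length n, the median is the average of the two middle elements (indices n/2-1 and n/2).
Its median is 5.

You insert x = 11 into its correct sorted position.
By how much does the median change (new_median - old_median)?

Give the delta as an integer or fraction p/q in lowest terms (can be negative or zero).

Old median = 5
After inserting x = 11: new sorted = [-14, -11, -5, -1, 5, 10, 11, 12, 14, 20]
New median = 15/2
Delta = 15/2 - 5 = 5/2

Answer: 5/2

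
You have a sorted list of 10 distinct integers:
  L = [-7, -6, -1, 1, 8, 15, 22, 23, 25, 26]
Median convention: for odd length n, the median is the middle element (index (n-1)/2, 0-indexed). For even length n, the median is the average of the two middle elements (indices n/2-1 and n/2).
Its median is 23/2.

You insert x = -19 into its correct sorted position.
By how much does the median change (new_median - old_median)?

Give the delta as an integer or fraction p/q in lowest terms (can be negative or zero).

Answer: -7/2

Derivation:
Old median = 23/2
After inserting x = -19: new sorted = [-19, -7, -6, -1, 1, 8, 15, 22, 23, 25, 26]
New median = 8
Delta = 8 - 23/2 = -7/2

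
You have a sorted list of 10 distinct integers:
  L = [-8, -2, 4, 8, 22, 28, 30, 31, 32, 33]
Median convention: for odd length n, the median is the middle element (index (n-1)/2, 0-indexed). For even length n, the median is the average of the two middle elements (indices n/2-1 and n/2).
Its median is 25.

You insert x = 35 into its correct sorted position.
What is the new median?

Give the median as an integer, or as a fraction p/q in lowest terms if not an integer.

Answer: 28

Derivation:
Old list (sorted, length 10): [-8, -2, 4, 8, 22, 28, 30, 31, 32, 33]
Old median = 25
Insert x = 35
Old length even (10). Middle pair: indices 4,5 = 22,28.
New length odd (11). New median = single middle element.
x = 35: 10 elements are < x, 0 elements are > x.
New sorted list: [-8, -2, 4, 8, 22, 28, 30, 31, 32, 33, 35]
New median = 28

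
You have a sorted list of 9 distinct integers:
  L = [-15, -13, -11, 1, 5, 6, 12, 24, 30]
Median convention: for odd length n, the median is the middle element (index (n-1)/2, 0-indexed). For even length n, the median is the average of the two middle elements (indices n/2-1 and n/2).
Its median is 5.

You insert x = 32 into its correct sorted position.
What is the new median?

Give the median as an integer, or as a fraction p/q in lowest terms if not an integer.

Answer: 11/2

Derivation:
Old list (sorted, length 9): [-15, -13, -11, 1, 5, 6, 12, 24, 30]
Old median = 5
Insert x = 32
Old length odd (9). Middle was index 4 = 5.
New length even (10). New median = avg of two middle elements.
x = 32: 9 elements are < x, 0 elements are > x.
New sorted list: [-15, -13, -11, 1, 5, 6, 12, 24, 30, 32]
New median = 11/2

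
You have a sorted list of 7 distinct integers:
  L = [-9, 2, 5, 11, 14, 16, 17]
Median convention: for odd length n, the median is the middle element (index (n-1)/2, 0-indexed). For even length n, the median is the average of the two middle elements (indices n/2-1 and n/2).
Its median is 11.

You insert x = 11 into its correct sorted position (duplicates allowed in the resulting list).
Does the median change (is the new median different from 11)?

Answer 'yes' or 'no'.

Answer: no

Derivation:
Old median = 11
Insert x = 11
New median = 11
Changed? no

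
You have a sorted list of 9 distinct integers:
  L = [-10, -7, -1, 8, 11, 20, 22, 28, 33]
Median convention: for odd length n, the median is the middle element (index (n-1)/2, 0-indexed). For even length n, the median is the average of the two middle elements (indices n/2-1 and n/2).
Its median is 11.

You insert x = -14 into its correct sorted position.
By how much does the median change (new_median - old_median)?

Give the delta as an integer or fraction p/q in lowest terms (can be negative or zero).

Answer: -3/2

Derivation:
Old median = 11
After inserting x = -14: new sorted = [-14, -10, -7, -1, 8, 11, 20, 22, 28, 33]
New median = 19/2
Delta = 19/2 - 11 = -3/2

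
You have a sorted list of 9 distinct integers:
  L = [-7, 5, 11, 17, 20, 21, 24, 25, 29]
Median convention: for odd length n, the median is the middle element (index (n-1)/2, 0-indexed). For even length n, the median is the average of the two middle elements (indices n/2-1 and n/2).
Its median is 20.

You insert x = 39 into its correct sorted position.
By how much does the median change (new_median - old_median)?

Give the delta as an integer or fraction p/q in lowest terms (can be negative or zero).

Answer: 1/2

Derivation:
Old median = 20
After inserting x = 39: new sorted = [-7, 5, 11, 17, 20, 21, 24, 25, 29, 39]
New median = 41/2
Delta = 41/2 - 20 = 1/2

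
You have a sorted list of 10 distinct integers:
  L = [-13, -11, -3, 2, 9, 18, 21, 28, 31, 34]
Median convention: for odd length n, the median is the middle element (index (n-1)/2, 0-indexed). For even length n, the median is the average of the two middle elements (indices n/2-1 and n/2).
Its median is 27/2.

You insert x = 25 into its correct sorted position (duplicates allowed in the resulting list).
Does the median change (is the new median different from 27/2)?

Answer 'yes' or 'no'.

Answer: yes

Derivation:
Old median = 27/2
Insert x = 25
New median = 18
Changed? yes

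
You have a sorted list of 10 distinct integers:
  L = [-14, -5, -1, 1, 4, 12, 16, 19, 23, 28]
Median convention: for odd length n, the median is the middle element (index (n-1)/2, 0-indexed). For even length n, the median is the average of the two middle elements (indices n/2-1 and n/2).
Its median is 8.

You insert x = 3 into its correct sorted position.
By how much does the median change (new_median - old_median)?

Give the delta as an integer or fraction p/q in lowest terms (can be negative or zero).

Old median = 8
After inserting x = 3: new sorted = [-14, -5, -1, 1, 3, 4, 12, 16, 19, 23, 28]
New median = 4
Delta = 4 - 8 = -4

Answer: -4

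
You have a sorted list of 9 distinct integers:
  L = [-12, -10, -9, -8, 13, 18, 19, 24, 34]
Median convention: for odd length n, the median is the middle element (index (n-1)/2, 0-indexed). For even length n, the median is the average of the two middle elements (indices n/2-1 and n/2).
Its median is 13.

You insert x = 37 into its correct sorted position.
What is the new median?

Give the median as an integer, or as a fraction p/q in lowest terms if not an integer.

Old list (sorted, length 9): [-12, -10, -9, -8, 13, 18, 19, 24, 34]
Old median = 13
Insert x = 37
Old length odd (9). Middle was index 4 = 13.
New length even (10). New median = avg of two middle elements.
x = 37: 9 elements are < x, 0 elements are > x.
New sorted list: [-12, -10, -9, -8, 13, 18, 19, 24, 34, 37]
New median = 31/2

Answer: 31/2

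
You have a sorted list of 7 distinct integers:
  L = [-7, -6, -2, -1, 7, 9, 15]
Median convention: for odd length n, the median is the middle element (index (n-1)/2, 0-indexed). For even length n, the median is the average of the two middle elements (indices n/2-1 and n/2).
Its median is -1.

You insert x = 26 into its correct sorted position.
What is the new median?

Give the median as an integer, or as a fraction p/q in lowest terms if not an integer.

Old list (sorted, length 7): [-7, -6, -2, -1, 7, 9, 15]
Old median = -1
Insert x = 26
Old length odd (7). Middle was index 3 = -1.
New length even (8). New median = avg of two middle elements.
x = 26: 7 elements are < x, 0 elements are > x.
New sorted list: [-7, -6, -2, -1, 7, 9, 15, 26]
New median = 3

Answer: 3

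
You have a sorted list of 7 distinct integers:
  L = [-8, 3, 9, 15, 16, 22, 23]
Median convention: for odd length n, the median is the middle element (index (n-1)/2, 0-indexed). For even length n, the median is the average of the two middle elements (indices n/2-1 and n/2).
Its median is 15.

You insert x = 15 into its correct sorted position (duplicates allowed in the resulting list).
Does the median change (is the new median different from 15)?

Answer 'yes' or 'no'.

Old median = 15
Insert x = 15
New median = 15
Changed? no

Answer: no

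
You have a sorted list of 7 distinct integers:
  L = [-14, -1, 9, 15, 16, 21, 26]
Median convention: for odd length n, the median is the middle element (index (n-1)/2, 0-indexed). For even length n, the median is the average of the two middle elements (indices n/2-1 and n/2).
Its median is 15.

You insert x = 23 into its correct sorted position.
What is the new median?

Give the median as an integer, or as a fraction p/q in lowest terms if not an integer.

Old list (sorted, length 7): [-14, -1, 9, 15, 16, 21, 26]
Old median = 15
Insert x = 23
Old length odd (7). Middle was index 3 = 15.
New length even (8). New median = avg of two middle elements.
x = 23: 6 elements are < x, 1 elements are > x.
New sorted list: [-14, -1, 9, 15, 16, 21, 23, 26]
New median = 31/2

Answer: 31/2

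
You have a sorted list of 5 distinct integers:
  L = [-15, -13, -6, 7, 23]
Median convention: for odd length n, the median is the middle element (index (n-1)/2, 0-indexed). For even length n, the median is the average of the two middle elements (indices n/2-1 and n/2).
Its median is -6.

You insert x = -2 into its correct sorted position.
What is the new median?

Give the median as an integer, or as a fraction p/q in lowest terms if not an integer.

Answer: -4

Derivation:
Old list (sorted, length 5): [-15, -13, -6, 7, 23]
Old median = -6
Insert x = -2
Old length odd (5). Middle was index 2 = -6.
New length even (6). New median = avg of two middle elements.
x = -2: 3 elements are < x, 2 elements are > x.
New sorted list: [-15, -13, -6, -2, 7, 23]
New median = -4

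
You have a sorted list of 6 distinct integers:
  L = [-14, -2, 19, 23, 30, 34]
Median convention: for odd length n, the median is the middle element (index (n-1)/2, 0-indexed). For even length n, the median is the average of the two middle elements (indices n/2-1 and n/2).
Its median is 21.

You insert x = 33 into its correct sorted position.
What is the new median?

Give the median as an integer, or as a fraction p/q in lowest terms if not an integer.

Old list (sorted, length 6): [-14, -2, 19, 23, 30, 34]
Old median = 21
Insert x = 33
Old length even (6). Middle pair: indices 2,3 = 19,23.
New length odd (7). New median = single middle element.
x = 33: 5 elements are < x, 1 elements are > x.
New sorted list: [-14, -2, 19, 23, 30, 33, 34]
New median = 23

Answer: 23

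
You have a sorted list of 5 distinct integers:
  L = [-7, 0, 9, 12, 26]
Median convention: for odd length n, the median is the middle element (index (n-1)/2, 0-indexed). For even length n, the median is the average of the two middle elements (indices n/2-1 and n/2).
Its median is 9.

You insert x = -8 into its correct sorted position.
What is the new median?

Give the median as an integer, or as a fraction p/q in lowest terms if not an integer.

Answer: 9/2

Derivation:
Old list (sorted, length 5): [-7, 0, 9, 12, 26]
Old median = 9
Insert x = -8
Old length odd (5). Middle was index 2 = 9.
New length even (6). New median = avg of two middle elements.
x = -8: 0 elements are < x, 5 elements are > x.
New sorted list: [-8, -7, 0, 9, 12, 26]
New median = 9/2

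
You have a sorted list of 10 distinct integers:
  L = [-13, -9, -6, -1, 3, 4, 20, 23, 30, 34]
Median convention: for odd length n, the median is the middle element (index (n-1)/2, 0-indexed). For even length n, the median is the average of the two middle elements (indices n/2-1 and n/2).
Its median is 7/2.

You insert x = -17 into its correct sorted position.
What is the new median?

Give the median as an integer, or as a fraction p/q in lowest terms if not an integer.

Old list (sorted, length 10): [-13, -9, -6, -1, 3, 4, 20, 23, 30, 34]
Old median = 7/2
Insert x = -17
Old length even (10). Middle pair: indices 4,5 = 3,4.
New length odd (11). New median = single middle element.
x = -17: 0 elements are < x, 10 elements are > x.
New sorted list: [-17, -13, -9, -6, -1, 3, 4, 20, 23, 30, 34]
New median = 3

Answer: 3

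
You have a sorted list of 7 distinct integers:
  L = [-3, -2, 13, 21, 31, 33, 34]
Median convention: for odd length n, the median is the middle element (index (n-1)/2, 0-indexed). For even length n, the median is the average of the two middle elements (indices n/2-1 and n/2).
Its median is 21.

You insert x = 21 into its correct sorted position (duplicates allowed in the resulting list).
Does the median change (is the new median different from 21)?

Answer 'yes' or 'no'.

Answer: no

Derivation:
Old median = 21
Insert x = 21
New median = 21
Changed? no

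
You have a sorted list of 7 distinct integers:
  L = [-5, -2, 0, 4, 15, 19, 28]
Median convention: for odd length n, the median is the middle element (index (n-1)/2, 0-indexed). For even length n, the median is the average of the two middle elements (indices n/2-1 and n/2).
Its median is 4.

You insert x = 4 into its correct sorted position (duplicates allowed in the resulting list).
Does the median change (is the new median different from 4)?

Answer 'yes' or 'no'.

Answer: no

Derivation:
Old median = 4
Insert x = 4
New median = 4
Changed? no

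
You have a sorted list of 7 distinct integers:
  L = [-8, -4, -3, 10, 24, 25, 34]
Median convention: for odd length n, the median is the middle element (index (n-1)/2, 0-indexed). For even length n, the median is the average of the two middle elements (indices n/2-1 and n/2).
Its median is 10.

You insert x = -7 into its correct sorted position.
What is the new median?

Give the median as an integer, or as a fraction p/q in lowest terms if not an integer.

Answer: 7/2

Derivation:
Old list (sorted, length 7): [-8, -4, -3, 10, 24, 25, 34]
Old median = 10
Insert x = -7
Old length odd (7). Middle was index 3 = 10.
New length even (8). New median = avg of two middle elements.
x = -7: 1 elements are < x, 6 elements are > x.
New sorted list: [-8, -7, -4, -3, 10, 24, 25, 34]
New median = 7/2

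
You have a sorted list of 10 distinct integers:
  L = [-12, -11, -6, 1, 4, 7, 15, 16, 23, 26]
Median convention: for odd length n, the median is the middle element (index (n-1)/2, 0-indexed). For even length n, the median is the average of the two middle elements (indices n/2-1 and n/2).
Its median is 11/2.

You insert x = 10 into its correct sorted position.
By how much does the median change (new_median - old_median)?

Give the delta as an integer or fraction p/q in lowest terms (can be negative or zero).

Answer: 3/2

Derivation:
Old median = 11/2
After inserting x = 10: new sorted = [-12, -11, -6, 1, 4, 7, 10, 15, 16, 23, 26]
New median = 7
Delta = 7 - 11/2 = 3/2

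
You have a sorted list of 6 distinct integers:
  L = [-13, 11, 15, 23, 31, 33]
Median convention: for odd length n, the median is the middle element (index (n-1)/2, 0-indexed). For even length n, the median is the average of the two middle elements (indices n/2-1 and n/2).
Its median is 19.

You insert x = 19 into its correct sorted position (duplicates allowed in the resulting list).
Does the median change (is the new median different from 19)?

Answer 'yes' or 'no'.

Answer: no

Derivation:
Old median = 19
Insert x = 19
New median = 19
Changed? no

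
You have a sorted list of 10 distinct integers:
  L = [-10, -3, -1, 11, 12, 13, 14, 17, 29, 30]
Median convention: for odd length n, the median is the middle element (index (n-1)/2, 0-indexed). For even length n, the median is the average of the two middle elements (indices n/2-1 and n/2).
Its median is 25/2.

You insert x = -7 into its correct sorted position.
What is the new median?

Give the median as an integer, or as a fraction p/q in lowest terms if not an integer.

Old list (sorted, length 10): [-10, -3, -1, 11, 12, 13, 14, 17, 29, 30]
Old median = 25/2
Insert x = -7
Old length even (10). Middle pair: indices 4,5 = 12,13.
New length odd (11). New median = single middle element.
x = -7: 1 elements are < x, 9 elements are > x.
New sorted list: [-10, -7, -3, -1, 11, 12, 13, 14, 17, 29, 30]
New median = 12

Answer: 12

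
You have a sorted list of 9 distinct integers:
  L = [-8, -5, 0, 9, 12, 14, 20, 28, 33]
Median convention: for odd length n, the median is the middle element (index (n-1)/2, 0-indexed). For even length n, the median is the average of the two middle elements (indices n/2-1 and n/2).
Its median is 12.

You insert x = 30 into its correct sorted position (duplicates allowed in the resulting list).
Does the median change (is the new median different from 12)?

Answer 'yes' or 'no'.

Old median = 12
Insert x = 30
New median = 13
Changed? yes

Answer: yes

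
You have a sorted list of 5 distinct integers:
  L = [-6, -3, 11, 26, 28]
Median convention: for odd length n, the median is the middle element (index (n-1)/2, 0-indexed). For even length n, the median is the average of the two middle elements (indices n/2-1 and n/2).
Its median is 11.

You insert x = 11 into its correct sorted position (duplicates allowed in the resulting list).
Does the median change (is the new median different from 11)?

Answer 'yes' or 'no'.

Old median = 11
Insert x = 11
New median = 11
Changed? no

Answer: no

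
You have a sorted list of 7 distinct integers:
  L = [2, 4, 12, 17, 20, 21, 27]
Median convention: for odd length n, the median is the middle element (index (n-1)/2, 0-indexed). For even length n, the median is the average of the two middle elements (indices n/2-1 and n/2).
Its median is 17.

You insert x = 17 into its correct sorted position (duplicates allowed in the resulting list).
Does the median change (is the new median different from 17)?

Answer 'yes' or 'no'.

Old median = 17
Insert x = 17
New median = 17
Changed? no

Answer: no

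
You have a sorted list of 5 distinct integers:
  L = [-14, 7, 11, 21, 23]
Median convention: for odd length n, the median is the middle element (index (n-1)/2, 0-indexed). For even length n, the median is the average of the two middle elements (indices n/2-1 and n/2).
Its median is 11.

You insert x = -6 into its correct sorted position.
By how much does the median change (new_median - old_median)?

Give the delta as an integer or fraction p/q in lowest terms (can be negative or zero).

Old median = 11
After inserting x = -6: new sorted = [-14, -6, 7, 11, 21, 23]
New median = 9
Delta = 9 - 11 = -2

Answer: -2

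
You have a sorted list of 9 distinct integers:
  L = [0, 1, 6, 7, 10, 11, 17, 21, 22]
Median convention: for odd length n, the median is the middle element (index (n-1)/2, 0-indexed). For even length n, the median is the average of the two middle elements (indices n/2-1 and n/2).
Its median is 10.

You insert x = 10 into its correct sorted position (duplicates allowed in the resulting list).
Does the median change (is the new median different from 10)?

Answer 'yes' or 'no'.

Old median = 10
Insert x = 10
New median = 10
Changed? no

Answer: no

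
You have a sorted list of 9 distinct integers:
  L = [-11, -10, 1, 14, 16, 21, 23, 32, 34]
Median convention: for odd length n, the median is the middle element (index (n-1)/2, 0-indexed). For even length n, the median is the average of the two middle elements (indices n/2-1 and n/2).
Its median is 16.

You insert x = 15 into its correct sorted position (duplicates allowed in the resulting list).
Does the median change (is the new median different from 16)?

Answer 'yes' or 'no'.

Old median = 16
Insert x = 15
New median = 31/2
Changed? yes

Answer: yes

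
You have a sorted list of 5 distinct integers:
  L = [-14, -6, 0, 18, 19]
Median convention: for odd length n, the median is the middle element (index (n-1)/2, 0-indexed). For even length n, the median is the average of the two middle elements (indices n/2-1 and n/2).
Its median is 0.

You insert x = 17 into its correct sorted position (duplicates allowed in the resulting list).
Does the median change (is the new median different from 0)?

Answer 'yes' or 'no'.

Answer: yes

Derivation:
Old median = 0
Insert x = 17
New median = 17/2
Changed? yes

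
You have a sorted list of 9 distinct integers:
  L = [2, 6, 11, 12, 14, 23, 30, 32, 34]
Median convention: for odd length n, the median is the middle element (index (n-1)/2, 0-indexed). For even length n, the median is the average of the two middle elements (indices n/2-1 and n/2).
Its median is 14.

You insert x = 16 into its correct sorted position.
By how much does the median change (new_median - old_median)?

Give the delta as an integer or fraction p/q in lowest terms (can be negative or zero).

Answer: 1

Derivation:
Old median = 14
After inserting x = 16: new sorted = [2, 6, 11, 12, 14, 16, 23, 30, 32, 34]
New median = 15
Delta = 15 - 14 = 1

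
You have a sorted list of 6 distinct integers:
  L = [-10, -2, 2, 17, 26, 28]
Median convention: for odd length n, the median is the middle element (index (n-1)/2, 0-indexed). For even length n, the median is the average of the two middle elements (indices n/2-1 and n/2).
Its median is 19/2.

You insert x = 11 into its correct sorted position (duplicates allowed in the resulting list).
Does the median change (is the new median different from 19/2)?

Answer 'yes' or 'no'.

Old median = 19/2
Insert x = 11
New median = 11
Changed? yes

Answer: yes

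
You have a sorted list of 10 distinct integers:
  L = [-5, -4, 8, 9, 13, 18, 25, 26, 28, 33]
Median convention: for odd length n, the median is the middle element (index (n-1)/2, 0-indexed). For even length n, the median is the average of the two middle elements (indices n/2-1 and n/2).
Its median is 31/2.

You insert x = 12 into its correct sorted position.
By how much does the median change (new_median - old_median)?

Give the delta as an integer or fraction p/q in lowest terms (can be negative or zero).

Old median = 31/2
After inserting x = 12: new sorted = [-5, -4, 8, 9, 12, 13, 18, 25, 26, 28, 33]
New median = 13
Delta = 13 - 31/2 = -5/2

Answer: -5/2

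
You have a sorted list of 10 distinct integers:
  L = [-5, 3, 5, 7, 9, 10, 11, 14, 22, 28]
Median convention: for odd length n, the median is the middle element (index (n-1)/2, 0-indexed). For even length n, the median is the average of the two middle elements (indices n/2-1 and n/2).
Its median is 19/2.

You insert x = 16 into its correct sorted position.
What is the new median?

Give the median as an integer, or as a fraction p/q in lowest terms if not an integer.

Old list (sorted, length 10): [-5, 3, 5, 7, 9, 10, 11, 14, 22, 28]
Old median = 19/2
Insert x = 16
Old length even (10). Middle pair: indices 4,5 = 9,10.
New length odd (11). New median = single middle element.
x = 16: 8 elements are < x, 2 elements are > x.
New sorted list: [-5, 3, 5, 7, 9, 10, 11, 14, 16, 22, 28]
New median = 10

Answer: 10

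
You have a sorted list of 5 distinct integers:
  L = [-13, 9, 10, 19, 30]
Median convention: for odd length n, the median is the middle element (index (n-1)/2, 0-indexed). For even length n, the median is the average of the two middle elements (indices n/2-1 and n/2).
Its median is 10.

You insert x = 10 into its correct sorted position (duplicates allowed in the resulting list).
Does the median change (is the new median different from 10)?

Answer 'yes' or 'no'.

Answer: no

Derivation:
Old median = 10
Insert x = 10
New median = 10
Changed? no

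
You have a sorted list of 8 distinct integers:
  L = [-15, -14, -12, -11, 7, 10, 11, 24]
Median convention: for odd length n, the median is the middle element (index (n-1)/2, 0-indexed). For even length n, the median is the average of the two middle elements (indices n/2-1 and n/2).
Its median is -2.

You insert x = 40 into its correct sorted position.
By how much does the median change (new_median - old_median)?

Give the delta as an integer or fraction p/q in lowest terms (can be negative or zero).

Answer: 9

Derivation:
Old median = -2
After inserting x = 40: new sorted = [-15, -14, -12, -11, 7, 10, 11, 24, 40]
New median = 7
Delta = 7 - -2 = 9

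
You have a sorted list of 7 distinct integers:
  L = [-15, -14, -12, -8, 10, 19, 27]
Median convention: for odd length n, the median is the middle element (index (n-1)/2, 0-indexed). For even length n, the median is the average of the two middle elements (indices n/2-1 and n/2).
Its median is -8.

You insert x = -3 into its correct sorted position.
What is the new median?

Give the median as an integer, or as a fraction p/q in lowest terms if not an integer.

Answer: -11/2

Derivation:
Old list (sorted, length 7): [-15, -14, -12, -8, 10, 19, 27]
Old median = -8
Insert x = -3
Old length odd (7). Middle was index 3 = -8.
New length even (8). New median = avg of two middle elements.
x = -3: 4 elements are < x, 3 elements are > x.
New sorted list: [-15, -14, -12, -8, -3, 10, 19, 27]
New median = -11/2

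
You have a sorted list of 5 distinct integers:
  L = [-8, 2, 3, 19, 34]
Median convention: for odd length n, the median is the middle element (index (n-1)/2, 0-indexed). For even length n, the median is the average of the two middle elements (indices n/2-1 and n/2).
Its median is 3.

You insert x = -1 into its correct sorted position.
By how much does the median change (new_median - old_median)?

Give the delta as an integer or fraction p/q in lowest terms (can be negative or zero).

Old median = 3
After inserting x = -1: new sorted = [-8, -1, 2, 3, 19, 34]
New median = 5/2
Delta = 5/2 - 3 = -1/2

Answer: -1/2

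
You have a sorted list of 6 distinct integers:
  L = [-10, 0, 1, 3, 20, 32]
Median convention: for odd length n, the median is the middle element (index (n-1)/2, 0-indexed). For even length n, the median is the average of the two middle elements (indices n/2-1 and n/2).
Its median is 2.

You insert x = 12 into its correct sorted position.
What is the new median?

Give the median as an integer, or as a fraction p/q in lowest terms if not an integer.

Answer: 3

Derivation:
Old list (sorted, length 6): [-10, 0, 1, 3, 20, 32]
Old median = 2
Insert x = 12
Old length even (6). Middle pair: indices 2,3 = 1,3.
New length odd (7). New median = single middle element.
x = 12: 4 elements are < x, 2 elements are > x.
New sorted list: [-10, 0, 1, 3, 12, 20, 32]
New median = 3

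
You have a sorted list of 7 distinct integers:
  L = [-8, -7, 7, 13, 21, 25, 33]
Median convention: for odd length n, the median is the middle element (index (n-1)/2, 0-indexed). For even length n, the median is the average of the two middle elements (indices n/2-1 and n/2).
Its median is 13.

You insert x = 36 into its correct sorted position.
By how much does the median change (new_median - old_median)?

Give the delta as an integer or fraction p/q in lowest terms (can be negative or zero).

Answer: 4

Derivation:
Old median = 13
After inserting x = 36: new sorted = [-8, -7, 7, 13, 21, 25, 33, 36]
New median = 17
Delta = 17 - 13 = 4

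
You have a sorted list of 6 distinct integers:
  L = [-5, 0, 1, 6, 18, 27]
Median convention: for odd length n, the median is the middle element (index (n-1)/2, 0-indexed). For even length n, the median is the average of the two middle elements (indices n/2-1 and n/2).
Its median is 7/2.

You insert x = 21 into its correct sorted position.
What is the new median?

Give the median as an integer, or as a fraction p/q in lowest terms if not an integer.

Answer: 6

Derivation:
Old list (sorted, length 6): [-5, 0, 1, 6, 18, 27]
Old median = 7/2
Insert x = 21
Old length even (6). Middle pair: indices 2,3 = 1,6.
New length odd (7). New median = single middle element.
x = 21: 5 elements are < x, 1 elements are > x.
New sorted list: [-5, 0, 1, 6, 18, 21, 27]
New median = 6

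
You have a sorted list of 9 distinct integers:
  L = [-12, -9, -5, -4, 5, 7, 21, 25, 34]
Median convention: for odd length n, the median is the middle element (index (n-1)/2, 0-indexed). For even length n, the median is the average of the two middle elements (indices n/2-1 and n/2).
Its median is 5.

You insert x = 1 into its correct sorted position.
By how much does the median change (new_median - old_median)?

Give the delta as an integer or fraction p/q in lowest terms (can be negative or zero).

Answer: -2

Derivation:
Old median = 5
After inserting x = 1: new sorted = [-12, -9, -5, -4, 1, 5, 7, 21, 25, 34]
New median = 3
Delta = 3 - 5 = -2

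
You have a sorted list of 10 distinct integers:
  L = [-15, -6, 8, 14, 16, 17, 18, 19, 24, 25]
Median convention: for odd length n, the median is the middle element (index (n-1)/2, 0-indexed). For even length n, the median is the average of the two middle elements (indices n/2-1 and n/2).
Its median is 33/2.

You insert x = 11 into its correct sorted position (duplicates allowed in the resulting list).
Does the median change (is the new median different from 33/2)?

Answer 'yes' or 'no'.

Old median = 33/2
Insert x = 11
New median = 16
Changed? yes

Answer: yes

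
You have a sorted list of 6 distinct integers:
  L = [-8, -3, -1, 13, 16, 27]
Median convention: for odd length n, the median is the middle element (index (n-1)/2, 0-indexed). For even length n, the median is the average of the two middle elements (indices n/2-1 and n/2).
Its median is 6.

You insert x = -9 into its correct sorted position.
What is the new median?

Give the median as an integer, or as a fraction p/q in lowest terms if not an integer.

Answer: -1

Derivation:
Old list (sorted, length 6): [-8, -3, -1, 13, 16, 27]
Old median = 6
Insert x = -9
Old length even (6). Middle pair: indices 2,3 = -1,13.
New length odd (7). New median = single middle element.
x = -9: 0 elements are < x, 6 elements are > x.
New sorted list: [-9, -8, -3, -1, 13, 16, 27]
New median = -1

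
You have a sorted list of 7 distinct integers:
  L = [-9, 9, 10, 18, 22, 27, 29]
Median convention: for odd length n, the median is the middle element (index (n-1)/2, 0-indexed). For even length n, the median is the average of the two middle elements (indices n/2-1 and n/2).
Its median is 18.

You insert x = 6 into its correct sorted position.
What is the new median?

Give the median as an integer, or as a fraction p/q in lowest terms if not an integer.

Old list (sorted, length 7): [-9, 9, 10, 18, 22, 27, 29]
Old median = 18
Insert x = 6
Old length odd (7). Middle was index 3 = 18.
New length even (8). New median = avg of two middle elements.
x = 6: 1 elements are < x, 6 elements are > x.
New sorted list: [-9, 6, 9, 10, 18, 22, 27, 29]
New median = 14

Answer: 14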